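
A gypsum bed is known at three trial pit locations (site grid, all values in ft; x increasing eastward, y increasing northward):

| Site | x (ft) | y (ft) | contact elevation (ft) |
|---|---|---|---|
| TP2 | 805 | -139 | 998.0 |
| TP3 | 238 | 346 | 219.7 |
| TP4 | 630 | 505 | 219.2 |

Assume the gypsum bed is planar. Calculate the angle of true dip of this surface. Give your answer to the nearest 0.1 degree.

Let the plane be z = a·x + b·y + c.
TP3−TP2: −567a + 485b = −778.3;  TP4−TP2: −175a + 644b = −778.8.
Solving gives a = 0.44067, b = −1.08957.
Gradient magnitude |∇z| = √(a² + b²) = √(0.19419 + 1.18716) = 1.17531.
True dip = arctan(1.17531) = 49.6°, dipping toward NNW (azimuth ≈ 338°).

49.6°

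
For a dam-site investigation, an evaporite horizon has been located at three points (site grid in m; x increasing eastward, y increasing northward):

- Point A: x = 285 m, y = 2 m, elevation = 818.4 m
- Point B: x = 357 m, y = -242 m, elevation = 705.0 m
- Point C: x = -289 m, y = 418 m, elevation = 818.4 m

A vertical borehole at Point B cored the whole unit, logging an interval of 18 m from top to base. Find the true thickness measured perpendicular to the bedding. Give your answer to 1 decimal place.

Let the plane be z = a·x + b·y + c.
Point B−Point A: 72a − 244b = −113.4;  Point C−Point A: −574a + 416b = 0.
Solving gives a = 0.42845, b = 0.59118.
|∇z| = √(a²+b²) = 0.73012, so dip δ = arctan(0.73012) = 36.13°.
True thickness = vertical thickness × cos δ = 18 × cos 36.13° = 14.5 m.

14.5 m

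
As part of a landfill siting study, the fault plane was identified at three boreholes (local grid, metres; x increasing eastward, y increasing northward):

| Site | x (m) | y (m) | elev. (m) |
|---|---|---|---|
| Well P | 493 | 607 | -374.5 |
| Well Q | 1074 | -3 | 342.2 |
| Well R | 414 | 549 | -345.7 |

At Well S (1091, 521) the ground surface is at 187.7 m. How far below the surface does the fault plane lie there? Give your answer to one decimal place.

Let the plane be z = a·x + b·y + c.
Well Q−Well P: 581a − 610b = 716.7;  Well R−Well P: −79a − 58b = 28.8.
Solving gives a = 0.293091, b = −0.895761.
Then c = -374.5 − a·493 − b·607 = 24.73.
At (1091, 521): z_contact = 319.76 − 466.69 + 24.73 = -122.20 m.
Depth below ground = 187.7 − (-122.20) = 309.9 m.

309.9 m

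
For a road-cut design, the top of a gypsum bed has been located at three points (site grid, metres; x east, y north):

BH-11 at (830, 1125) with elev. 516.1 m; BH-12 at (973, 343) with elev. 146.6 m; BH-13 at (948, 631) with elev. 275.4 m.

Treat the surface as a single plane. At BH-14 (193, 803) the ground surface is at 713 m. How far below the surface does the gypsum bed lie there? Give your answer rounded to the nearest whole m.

166 m

Let the plane be z = a·x + b·y + c.
BH-12−BH-11: 143a − 782b = −369.5;  BH-13−BH-11: 118a − 494b = −240.7.
Solving gives a = −0.26322, b = 0.42437.
Then c = 516.1 − a·830 − b·1125 = 257.15.
At (193, 803): z_contact = −50.8 + 340.8 + 257.15 = 547.1 m.
Depth below ground = 713 − 547.1 = 166 m.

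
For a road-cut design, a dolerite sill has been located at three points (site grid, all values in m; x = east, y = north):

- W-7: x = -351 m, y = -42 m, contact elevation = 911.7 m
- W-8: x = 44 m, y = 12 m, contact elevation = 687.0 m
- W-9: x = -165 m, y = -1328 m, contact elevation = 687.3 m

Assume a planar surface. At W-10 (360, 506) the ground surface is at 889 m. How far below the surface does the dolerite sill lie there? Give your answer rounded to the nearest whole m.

Let the plane be z = a·x + b·y + c.
W-8−W-7: 395a + 54b = −224.7;  W-9−W-7: 186a − 1286b = −224.4.
Solving gives a = −0.58122, b = 0.09043.
Then c = 911.7 − a·-351 − b·-42 = 711.49.
At (360, 506): z_contact = −209.2 + 45.8 + 711.49 = 548.0 m.
Depth below ground = 889 − 548.0 = 341 m.

341 m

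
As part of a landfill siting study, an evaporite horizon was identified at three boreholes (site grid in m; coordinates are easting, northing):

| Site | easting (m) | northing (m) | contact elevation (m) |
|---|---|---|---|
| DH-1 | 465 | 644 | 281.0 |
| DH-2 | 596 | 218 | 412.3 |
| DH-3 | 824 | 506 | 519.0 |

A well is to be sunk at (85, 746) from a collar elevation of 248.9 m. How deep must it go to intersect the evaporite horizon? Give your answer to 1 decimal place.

Two edge vectors: DH-1→DH-2 = (131, -426, 131.3), DH-1→DH-3 = (359, -138, 238).
Normal n = (DH-1→DH-2) × (DH-1→DH-3) = (-83268.6, 15958.7, 134856).
So ∂z/∂easting = −n_x/n_z = 0.61746 and ∂z/∂northing = −n_y/n_z = −0.11834.
Intercept c from DH-1: 281 − 287.12 + 76.21 = 70.09.
At (85, 746): z_contact = 52.48 − 88.28 + 70.09 = 34.29 m.
Depth below ground = 248.9 − 34.29 = 214.6 m.

214.6 m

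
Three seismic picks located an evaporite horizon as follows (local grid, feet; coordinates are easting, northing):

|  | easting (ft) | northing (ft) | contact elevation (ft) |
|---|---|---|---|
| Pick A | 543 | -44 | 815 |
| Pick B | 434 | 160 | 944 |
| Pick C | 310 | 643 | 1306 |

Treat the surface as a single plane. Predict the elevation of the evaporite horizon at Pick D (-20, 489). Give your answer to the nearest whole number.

Two edge vectors: Pick A→Pick B = (-109, 204, 129), Pick A→Pick C = (-233, 687, 491).
Normal n = (Pick A→Pick B) × (Pick A→Pick C) = (11541, 23462, -27351).
So ∂z/∂easting = −n_x/n_z = 0.42196 and ∂z/∂northing = −n_y/n_z = 0.85781.
Intercept c from Pick A: 815 − 229.12 + 37.74 = 623.62.
At (-20, 489): z = −8.4 + 419.5 + 623.62 = 1034.7 ft.

1035 ft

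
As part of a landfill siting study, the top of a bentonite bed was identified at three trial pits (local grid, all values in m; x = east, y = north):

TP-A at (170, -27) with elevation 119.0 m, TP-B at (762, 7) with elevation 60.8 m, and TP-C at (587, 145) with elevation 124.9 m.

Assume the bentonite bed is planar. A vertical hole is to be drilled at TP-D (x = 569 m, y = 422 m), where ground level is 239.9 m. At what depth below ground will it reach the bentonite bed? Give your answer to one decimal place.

Two edge vectors: TP-A→TP-B = (592, 34, -58.2), TP-A→TP-C = (417, 172, 5.9).
Normal n = (TP-A→TP-B) × (TP-A→TP-C) = (10211, -27762.2, 87646).
So ∂z/∂x = −n_x/n_z = −0.11650 and ∂z/∂y = −n_y/n_z = 0.31675.
Intercept c from TP-A: 119 + 19.81 + 8.55 = 147.36.
At (569, 422): z_contact = −66.29 + 133.67 + 147.36 = 214.74 m.
Depth below ground = 239.9 − 214.74 = 25.2 m.

25.2 m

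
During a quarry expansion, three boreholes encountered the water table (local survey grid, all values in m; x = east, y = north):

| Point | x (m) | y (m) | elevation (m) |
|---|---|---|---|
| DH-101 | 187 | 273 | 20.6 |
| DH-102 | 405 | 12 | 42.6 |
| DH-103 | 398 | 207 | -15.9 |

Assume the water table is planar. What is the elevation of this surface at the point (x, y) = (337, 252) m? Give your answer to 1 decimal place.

Let the plane be z = a·x + b·y + c.
DH-102−DH-101: 218a − 261b = 22;  DH-103−DH-101: 211a − 66b = −36.5.
Solving gives a = −0.26985, b = −0.30969.
Then c = 20.6 − a·187 − b·273 = 155.61.
At (337, 252): z = −90.9 − 78.0 + 155.61 = -13.4 m.

-13.4 m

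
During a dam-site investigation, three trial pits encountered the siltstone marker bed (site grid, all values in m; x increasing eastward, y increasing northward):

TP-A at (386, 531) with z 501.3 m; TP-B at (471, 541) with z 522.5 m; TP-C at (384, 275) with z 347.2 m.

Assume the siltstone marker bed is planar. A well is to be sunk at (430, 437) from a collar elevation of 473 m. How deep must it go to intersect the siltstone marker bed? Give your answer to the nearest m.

20 m

Let the plane be z = a·x + b·y + c.
TP-B−TP-A: 85a + 10b = 21.2;  TP-C−TP-A: −2a − 256b = −154.1.
Solving gives a = 0.17876, b = 0.60056.
Then c = 501.3 − a·386 − b·531 = 113.40.
At (430, 437): z_contact = 76.9 + 262.4 + 113.40 = 452.7 m.
Depth below ground = 473 − 452.7 = 20 m.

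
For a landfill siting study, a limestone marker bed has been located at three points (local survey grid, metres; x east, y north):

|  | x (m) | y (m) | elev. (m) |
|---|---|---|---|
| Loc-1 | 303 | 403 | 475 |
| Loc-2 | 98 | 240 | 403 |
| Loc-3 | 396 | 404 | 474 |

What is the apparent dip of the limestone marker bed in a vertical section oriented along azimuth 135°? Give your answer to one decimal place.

Let the plane be z = a·x + b·y + c.
Loc-2−Loc-1: −205a − 163b = −72;  Loc-3−Loc-1: 93a + 1b = −1.
Solving gives a = −0.01571, b = 0.46148.
Unit vector along 135° is (sin 135°, cos 135°) = (0.7071, -0.7071).
Slope in that direction = a·(0.7071) + b·(-0.7071) = −0.33743.
Apparent dip = arctan|0.33743| = 18.6° (true dip is 24.8°, so apparent ≤ true as expected).

18.6°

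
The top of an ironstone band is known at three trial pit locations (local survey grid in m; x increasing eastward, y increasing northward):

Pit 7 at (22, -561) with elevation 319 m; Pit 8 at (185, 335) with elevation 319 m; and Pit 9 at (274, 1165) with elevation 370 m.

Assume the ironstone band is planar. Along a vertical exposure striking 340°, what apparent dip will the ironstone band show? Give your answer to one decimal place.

Two edge vectors: Pit 7→Pit 8 = (163, 896, 0), Pit 7→Pit 9 = (252, 1726, 51).
Normal n = (Pit 7→Pit 8) × (Pit 7→Pit 9) = (45696, -8313, 55546).
So ∂z/∂x = −n_x/n_z = −0.82267 and ∂z/∂y = −n_y/n_z = 0.14966.
Unit vector along 340° is (sin 340°, cos 340°) = (-0.3420, 0.9397).
Slope in that direction = a·(-0.3420) + b·(0.9397) = 0.42200.
Apparent dip = arctan|0.42200| = 22.9° (true dip is 39.9°, so apparent ≤ true as expected).

22.9°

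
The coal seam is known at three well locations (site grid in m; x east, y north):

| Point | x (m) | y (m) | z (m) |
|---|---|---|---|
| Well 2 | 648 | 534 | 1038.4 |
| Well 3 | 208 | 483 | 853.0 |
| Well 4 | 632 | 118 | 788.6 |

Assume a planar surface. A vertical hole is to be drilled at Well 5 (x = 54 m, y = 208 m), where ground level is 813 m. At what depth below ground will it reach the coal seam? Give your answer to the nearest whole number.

176 m

Two edge vectors: Well 2→Well 3 = (-440, -51, -185.4), Well 2→Well 4 = (-16, -416, -249.8).
Normal n = (Well 2→Well 3) × (Well 2→Well 4) = (-64386.6, -106945.6, 182224).
So ∂z/∂x = −n_x/n_z = 0.35334 and ∂z/∂y = −n_y/n_z = 0.58689.
Intercept c from Well 2: 1038.4 − 228.96 − 313.40 = 496.04.
At (54, 208): z_contact = 19.1 + 122.1 + 496.04 = 637.2 m.
Depth below ground = 813 − 637.2 = 176 m.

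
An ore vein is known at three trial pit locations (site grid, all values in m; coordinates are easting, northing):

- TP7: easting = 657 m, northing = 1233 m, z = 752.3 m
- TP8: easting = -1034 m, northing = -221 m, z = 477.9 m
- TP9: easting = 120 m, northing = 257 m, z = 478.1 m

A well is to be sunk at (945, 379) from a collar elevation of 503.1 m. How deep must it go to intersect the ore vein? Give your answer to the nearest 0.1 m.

104.8 m

Two edge vectors: TP7→TP8 = (-1691, -1454, -274.4), TP7→TP9 = (-537, -976, -274.2).
Normal n = (TP7→TP8) × (TP7→TP9) = (130872.4, -316319.4, 869618).
So ∂z/∂easting = −n_x/n_z = −0.150494 and ∂z/∂northing = −n_y/n_z = 0.363745.
Intercept c from TP7: 752.3 + 98.87 − 448.50 = 402.68.
At (945, 379): z_contact = −142.22 + 137.86 + 402.68 = 398.32 m.
Depth below ground = 503.1 − 398.32 = 104.8 m.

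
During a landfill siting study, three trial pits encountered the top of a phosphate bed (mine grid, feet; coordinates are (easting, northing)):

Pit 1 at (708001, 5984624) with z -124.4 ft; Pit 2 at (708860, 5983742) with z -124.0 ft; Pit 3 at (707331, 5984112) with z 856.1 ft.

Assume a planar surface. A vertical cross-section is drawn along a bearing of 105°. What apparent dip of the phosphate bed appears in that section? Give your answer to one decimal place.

30.9°

Two edge vectors: Pit 1→Pit 2 = (859, -882, 0.4), Pit 1→Pit 3 = (-670, -512, 980.5).
Normal n = (Pit 1→Pit 2) × (Pit 1→Pit 3) = (-864596.2, -842517.5, -1030748).
So ∂z/∂E = −n_x/n_z = −0.83880 and ∂z/∂N = −n_y/n_z = −0.81738.
Unit vector along 105° is (sin 105°, cos 105°) = (0.9659, -0.2588).
Slope in that direction = a·(0.9659) + b·(-0.2588) = −0.59867.
Apparent dip = arctan|0.59867| = 30.9° (true dip is 49.5°, so apparent ≤ true as expected).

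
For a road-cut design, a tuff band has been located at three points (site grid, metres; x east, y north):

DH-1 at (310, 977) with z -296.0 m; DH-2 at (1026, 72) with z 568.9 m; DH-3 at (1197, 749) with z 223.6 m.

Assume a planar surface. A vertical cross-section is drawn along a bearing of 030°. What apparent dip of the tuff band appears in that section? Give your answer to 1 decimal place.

Two edge vectors: DH-1→DH-2 = (716, -905, 864.9), DH-1→DH-3 = (887, -228, 519.6).
Normal n = (DH-1→DH-2) × (DH-1→DH-3) = (-273040.8, 395132.7, 639487).
So ∂z/∂x = −n_x/n_z = 0.42697 and ∂z/∂y = −n_y/n_z = −0.61789.
Unit vector along 030° is (sin 30°, cos 30°) = (0.5000, 0.8660).
Slope in that direction = a·(0.5000) + b·(0.8660) = −0.32162.
Apparent dip = arctan|0.32162| = 17.8° (true dip is 36.9°, so apparent ≤ true as expected).

17.8°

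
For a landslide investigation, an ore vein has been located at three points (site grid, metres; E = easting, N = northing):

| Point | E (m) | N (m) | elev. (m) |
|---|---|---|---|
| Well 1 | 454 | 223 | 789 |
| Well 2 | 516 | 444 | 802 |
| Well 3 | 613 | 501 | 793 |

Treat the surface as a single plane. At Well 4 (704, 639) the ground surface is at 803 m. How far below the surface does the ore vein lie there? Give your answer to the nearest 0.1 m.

Two edge vectors: Well 1→Well 2 = (62, 221, 13), Well 1→Well 3 = (159, 278, 4).
Normal n = (Well 1→Well 2) × (Well 1→Well 3) = (-2730, 1819, -17903).
So ∂z/∂E = −n_x/n_z = −0.15249 and ∂z/∂N = −n_y/n_z = 0.10160.
Intercept c from Well 1: 789 + 69.23 − 22.66 = 835.57.
At (704, 639): z_contact = −107.35 + 64.92 + 835.57 = 793.14 m.
Depth below ground = 803 − 793.14 = 9.9 m.

9.9 m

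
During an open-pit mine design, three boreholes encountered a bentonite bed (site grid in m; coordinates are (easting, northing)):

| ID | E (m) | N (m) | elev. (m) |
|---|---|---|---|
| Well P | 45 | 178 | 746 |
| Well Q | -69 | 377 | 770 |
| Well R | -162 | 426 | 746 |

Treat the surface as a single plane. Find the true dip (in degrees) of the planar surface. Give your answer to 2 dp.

Two edge vectors: Well P→Well Q = (-114, 199, 24), Well P→Well R = (-207, 248, 0).
Normal n = (Well P→Well Q) × (Well P→Well R) = (-5952, -4968, 12921).
So ∂z/∂E = −n_x/n_z = 0.46065 and ∂z/∂N = −n_y/n_z = 0.38449.
Gradient magnitude |∇z| = √(a² + b²) = √(0.21219 + 0.14783) = 0.60002.
True dip = arctan(0.60002) = 30.96°, dipping toward SW (azimuth ≈ 230°).

30.96°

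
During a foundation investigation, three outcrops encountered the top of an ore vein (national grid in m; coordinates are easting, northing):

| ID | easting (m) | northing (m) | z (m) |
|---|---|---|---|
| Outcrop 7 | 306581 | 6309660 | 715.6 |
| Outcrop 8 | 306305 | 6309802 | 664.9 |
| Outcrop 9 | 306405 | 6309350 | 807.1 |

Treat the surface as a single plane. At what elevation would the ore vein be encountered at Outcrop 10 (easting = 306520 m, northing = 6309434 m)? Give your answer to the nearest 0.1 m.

Two edge vectors: Outcrop 7→Outcrop 8 = (-276, 142, -50.7), Outcrop 7→Outcrop 9 = (-176, -310, 91.5).
Normal n = (Outcrop 7→Outcrop 8) × (Outcrop 7→Outcrop 9) = (-2724, 34177.2, 110552).
So ∂z/∂easting = −n_x/n_z = 0.024639988 and ∂z/∂northing = −n_y/n_z = −0.309150445.
Intercept c from Outcrop 7: 715.6 − 7554.15 + 1950634.20 = 1943795.64.
At (306520, 6309434): z = 7552.6 − 1950564.3 + 1943795.64 = 784.0 m.

784.0 m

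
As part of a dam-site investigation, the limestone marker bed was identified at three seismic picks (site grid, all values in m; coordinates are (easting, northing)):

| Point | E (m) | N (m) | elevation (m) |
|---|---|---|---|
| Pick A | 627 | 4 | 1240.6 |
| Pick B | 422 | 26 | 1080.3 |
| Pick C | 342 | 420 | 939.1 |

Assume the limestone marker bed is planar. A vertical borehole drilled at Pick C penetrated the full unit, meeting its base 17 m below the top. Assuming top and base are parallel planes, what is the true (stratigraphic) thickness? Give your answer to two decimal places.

Let the plane be z = a·E + b·N + c.
Pick B−Pick A: −205a + 22b = −160.3;  Pick C−Pick A: −285a + 416b = −301.5.
Solving gives a = 0.76005, b = −0.20405.
|∇z| = √(a²+b²) = 0.78697, so dip δ = arctan(0.78697) = 38.20°.
True thickness = vertical thickness × cos δ = 17 × cos 38.20° = 13.36 m.

13.36 m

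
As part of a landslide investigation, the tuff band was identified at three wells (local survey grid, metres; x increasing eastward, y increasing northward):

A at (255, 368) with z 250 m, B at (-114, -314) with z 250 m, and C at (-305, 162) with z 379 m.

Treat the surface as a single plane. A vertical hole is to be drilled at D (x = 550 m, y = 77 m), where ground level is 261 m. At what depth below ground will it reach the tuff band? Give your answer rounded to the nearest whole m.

141 m

Let the plane be z = a·x + b·y + c.
B−A: −369a − 682b = 0;  C−A: −560a − 206b = 129.
Solving gives a = −0.28760, b = 0.15561.
Then c = 250 − a·255 − b·368 = 266.07.
At (550, 77): z_contact = −158.2 + 12.0 + 266.07 = 119.9 m.
Depth below ground = 261 − 119.9 = 141 m.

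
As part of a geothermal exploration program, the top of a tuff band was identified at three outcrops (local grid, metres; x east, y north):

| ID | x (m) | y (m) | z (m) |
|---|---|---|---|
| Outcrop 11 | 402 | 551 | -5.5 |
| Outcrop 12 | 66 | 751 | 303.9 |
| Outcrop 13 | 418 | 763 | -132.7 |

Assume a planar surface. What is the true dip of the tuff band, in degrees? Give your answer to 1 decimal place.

52.9°

Let the plane be z = a·x + b·y + c.
Outcrop 12−Outcrop 11: −336a + 200b = 309.4;  Outcrop 13−Outcrop 11: 16a + 212b = −127.2.
Solving gives a = −1.22303, b = −0.50770.
Gradient magnitude |∇z| = √(a² + b²) = √(1.49581 + 0.25775) = 1.32422.
True dip = arctan(1.32422) = 52.9°, dipping toward ENE (azimuth ≈ 067°).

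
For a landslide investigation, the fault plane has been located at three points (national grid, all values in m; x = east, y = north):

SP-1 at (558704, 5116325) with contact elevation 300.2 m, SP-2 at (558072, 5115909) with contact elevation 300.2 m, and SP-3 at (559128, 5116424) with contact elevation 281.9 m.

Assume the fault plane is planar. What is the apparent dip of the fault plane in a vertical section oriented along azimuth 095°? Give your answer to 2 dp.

Two edge vectors: SP-1→SP-2 = (-632, -416, 0), SP-1→SP-3 = (424, 99, -18.3).
Normal n = (SP-1→SP-2) × (SP-1→SP-3) = (7612.8, -11565.6, 113816).
So ∂z/∂x = −n_x/n_z = −0.06689 and ∂z/∂y = −n_y/n_z = 0.10162.
Unit vector along 095° is (sin 95°, cos 95°) = (0.9962, -0.0872).
Slope in that direction = a·(0.9962) + b·(-0.0872) = −0.07549.
Apparent dip = arctan|0.07549| = 4.32° (true dip is 6.9°, so apparent ≤ true as expected).

4.32°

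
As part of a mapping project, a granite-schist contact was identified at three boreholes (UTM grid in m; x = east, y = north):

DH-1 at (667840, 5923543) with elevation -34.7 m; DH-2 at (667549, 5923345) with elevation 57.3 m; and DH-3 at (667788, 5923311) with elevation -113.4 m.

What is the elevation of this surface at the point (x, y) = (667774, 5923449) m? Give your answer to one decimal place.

-37.6 m

Two edge vectors: DH-1→DH-2 = (-291, -198, 92), DH-1→DH-3 = (-52, -232, -78.7).
Normal n = (DH-1→DH-2) × (DH-1→DH-3) = (36926.6, -27685.7, 57216).
So ∂z/∂x = −n_x/n_z = −0.645389402 and ∂z/∂y = −n_y/n_z = 0.483880383.
Intercept c from DH-1: -34.7 + 431016.86 − 2866286.26 = −2435304.10.
At (667774, 5923449): z = −430974.3 + 2866240.8 − 2435304.10 = -37.6 m.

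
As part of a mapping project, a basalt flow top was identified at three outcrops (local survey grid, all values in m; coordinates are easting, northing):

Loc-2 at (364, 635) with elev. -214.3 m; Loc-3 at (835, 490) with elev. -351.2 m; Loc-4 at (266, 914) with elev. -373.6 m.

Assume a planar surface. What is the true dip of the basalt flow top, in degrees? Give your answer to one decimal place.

42.6°

Two edge vectors: Loc-2→Loc-3 = (471, -145, -136.9), Loc-2→Loc-4 = (-98, 279, -159.3).
Normal n = (Loc-2→Loc-3) × (Loc-2→Loc-4) = (61293.6, 88446.5, 117199).
So ∂z/∂easting = −n_x/n_z = −0.52299 and ∂z/∂northing = −n_y/n_z = −0.75467.
Gradient magnitude |∇z| = √(a² + b²) = √(0.27352 + 0.56953) = 0.91817.
True dip = arctan(0.91817) = 42.6°, dipping toward NE (azimuth ≈ 035°).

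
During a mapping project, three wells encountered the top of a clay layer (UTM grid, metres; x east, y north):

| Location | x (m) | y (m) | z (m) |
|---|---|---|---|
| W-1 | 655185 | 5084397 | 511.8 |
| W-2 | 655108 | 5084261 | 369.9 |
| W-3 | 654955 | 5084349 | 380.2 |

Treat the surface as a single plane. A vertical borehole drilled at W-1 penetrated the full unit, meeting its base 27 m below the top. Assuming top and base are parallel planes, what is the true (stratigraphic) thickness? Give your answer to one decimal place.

20.0 m

Let the plane be z = a·x + b·y + c.
W-2−W-1: −77a − 136b = −141.9;  W-3−W-1: −230a − 48b = −131.6.
Solving gives a = 0.40191, b = 0.81583.
|∇z| = √(a²+b²) = 0.90946, so dip δ = arctan(0.90946) = 42.29°.
True thickness = vertical thickness × cos δ = 27 × cos 42.29° = 20.0 m.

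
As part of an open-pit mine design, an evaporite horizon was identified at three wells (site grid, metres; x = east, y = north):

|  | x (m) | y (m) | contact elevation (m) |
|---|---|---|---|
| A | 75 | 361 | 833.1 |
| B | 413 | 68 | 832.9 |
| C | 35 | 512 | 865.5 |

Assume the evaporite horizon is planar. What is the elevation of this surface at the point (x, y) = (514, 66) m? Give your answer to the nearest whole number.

857 m

Two edge vectors: A→B = (338, -293, -0.2), A→C = (-40, 151, 32.4).
Normal n = (A→B) × (A→C) = (-9463, -10943.2, 39318).
So ∂z/∂x = −n_x/n_z = 0.24068 and ∂z/∂y = −n_y/n_z = 0.27833.
Intercept c from A: 833.1 − 18.05 − 100.48 = 714.57.
At (514, 66): z = 123.7 + 18.4 + 714.57 = 856.7 m.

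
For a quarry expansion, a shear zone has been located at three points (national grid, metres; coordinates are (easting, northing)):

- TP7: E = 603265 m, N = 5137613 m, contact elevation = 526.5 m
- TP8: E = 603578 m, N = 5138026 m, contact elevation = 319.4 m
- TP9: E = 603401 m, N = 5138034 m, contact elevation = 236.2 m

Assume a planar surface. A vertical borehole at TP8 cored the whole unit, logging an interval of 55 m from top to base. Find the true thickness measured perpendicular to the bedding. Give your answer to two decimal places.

Let the plane be z = a·E + b·N + c.
TP8−TP7: 313a + 413b = −207.1;  TP9−TP7: 136a + 421b = −290.3.
Solving gives a = 0.43257, b = −0.82929.
|∇z| = √(a²+b²) = 0.93533, so dip δ = arctan(0.93533) = 43.09°.
True thickness = vertical thickness × cos δ = 55 × cos 43.09° = 40.17 m.

40.17 m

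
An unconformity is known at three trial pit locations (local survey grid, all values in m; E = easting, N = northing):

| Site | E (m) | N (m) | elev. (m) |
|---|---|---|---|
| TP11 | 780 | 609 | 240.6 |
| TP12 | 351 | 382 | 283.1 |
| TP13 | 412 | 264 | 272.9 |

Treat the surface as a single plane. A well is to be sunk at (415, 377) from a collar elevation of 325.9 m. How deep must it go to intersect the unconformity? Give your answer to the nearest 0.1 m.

50.2 m

Let the plane be z = a·E + b·N + c.
TP12−TP11: −429a − 227b = 42.5;  TP13−TP11: −368a − 345b = 32.3.
Solving gives a = −0.11370, b = 0.02766.
Then c = 240.6 − a·780 − b·609 = 312.44.
At (415, 377): z_contact = −47.19 + 10.43 + 312.44 = 275.68 m.
Depth below ground = 325.9 − 275.68 = 50.2 m.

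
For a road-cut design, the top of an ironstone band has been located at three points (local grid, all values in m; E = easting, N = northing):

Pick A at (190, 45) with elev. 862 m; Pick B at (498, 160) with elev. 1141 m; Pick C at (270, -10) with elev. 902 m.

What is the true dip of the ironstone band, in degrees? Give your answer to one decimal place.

Two edge vectors: Pick A→Pick B = (308, 115, 279), Pick A→Pick C = (80, -55, 40).
Normal n = (Pick A→Pick B) × (Pick A→Pick C) = (19945, 10000, -26140).
So ∂z/∂E = −n_x/n_z = 0.76301 and ∂z/∂N = −n_y/n_z = 0.38256.
Gradient magnitude |∇z| = √(a² + b²) = √(0.58218 + 0.14635) = 0.85354.
True dip = arctan(0.85354) = 40.5°, dipping toward WSW (azimuth ≈ 243°).

40.5°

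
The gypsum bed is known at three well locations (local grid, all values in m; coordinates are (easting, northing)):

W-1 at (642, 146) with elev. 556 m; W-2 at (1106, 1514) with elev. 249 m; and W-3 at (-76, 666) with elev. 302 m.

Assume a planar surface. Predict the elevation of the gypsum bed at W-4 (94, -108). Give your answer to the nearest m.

542 m

Let the plane be z = a·E + b·N + c.
W-2−W-1: 464a + 1368b = −307;  W-3−W-1: −718a + 520b = −254.
Solving gives a = 0.15352, b = −0.27649.
Then c = 556 − a·642 − b·146 = 497.81.
At (94, -108): z = 14.4 + 29.9 + 497.81 = 542.1 m.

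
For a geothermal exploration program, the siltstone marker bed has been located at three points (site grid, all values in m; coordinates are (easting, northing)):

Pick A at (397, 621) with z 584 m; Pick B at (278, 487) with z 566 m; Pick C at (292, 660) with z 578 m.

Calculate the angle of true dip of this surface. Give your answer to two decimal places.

Two edge vectors: Pick A→Pick B = (-119, -134, -18), Pick A→Pick C = (-105, 39, -6).
Normal n = (Pick A→Pick B) × (Pick A→Pick C) = (1506, 1176, -18711).
So ∂z/∂E = −n_x/n_z = 0.08049 and ∂z/∂N = −n_y/n_z = 0.06285.
Gradient magnitude |∇z| = √(a² + b²) = √(0.00648 + 0.00395) = 0.10212.
True dip = arctan(0.10212) = 5.83°, dipping toward SW (azimuth ≈ 232°).

5.83°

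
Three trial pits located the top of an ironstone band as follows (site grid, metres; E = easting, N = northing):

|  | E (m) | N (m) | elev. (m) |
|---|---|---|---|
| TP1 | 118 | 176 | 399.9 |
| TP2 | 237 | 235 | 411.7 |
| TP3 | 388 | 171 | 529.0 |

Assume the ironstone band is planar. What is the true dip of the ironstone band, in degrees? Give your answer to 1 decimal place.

41.1°

Let the plane be z = a·E + b·N + c.
TP2−TP1: 119a + 59b = 11.8;  TP3−TP1: 270a − 5b = 129.1.
Solving gives a = 0.46450, b = −0.73688.
Gradient magnitude |∇z| = √(a² + b²) = √(0.21576 + 0.54299) = 0.87106.
True dip = arctan(0.87106) = 41.1°, dipping toward NNW (azimuth ≈ 328°).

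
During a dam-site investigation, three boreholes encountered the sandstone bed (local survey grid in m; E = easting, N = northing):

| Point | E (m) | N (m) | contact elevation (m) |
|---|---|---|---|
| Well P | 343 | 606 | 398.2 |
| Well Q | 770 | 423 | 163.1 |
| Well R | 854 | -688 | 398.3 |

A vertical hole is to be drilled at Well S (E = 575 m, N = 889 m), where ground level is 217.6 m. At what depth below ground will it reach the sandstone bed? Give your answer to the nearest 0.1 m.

47.3 m

Two edge vectors: Well P→Well Q = (427, -183, -235.1), Well P→Well R = (511, -1294, 0.1).
Normal n = (Well P→Well Q) × (Well P→Well R) = (-304237.7, -120178.8, -459025).
So ∂z/∂E = −n_x/n_z = −0.66279 and ∂z/∂N = −n_y/n_z = −0.26181.
Intercept c from Well P: 398.2 + 227.34 + 158.66 = 784.20.
At (575, 889): z_contact = −381.10 − 232.75 + 784.20 = 170.34 m.
Depth below ground = 217.6 − 170.34 = 47.3 m.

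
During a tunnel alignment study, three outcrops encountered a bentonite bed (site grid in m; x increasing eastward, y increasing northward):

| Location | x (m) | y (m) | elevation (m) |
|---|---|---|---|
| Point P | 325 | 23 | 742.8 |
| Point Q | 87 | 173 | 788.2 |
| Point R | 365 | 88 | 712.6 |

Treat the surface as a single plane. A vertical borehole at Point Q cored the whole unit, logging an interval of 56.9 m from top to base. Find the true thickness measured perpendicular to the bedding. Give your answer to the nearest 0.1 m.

Two edge vectors: Point P→Point Q = (-238, 150, 45.4), Point P→Point R = (40, 65, -30.2).
Normal n = (Point P→Point Q) × (Point P→Point R) = (-7481, -5371.6, -21470).
So ∂z/∂x = −n_x/n_z = −0.34844 and ∂z/∂y = −n_y/n_z = −0.25019.
|∇z| = √(a²+b²) = 0.42896, so dip δ = arctan(0.42896) = 23.22°.
True thickness = vertical thickness × cos δ = 56.9 × cos 23.22° = 52.3 m.

52.3 m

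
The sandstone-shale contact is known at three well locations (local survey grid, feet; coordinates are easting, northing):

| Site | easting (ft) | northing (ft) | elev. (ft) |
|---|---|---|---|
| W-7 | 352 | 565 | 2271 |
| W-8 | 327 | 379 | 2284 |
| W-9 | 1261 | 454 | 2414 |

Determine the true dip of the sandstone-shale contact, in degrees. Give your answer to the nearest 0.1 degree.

9.7°

Two edge vectors: W-7→W-8 = (-25, -186, 13), W-7→W-9 = (909, -111, 143).
Normal n = (W-7→W-8) × (W-7→W-9) = (-25155, 15392, 171849).
So ∂z/∂easting = −n_x/n_z = 0.14638 and ∂z/∂northing = −n_y/n_z = −0.08957.
Gradient magnitude |∇z| = √(a² + b²) = √(0.02143 + 0.00802) = 0.17161.
True dip = arctan(0.17161) = 9.7°, dipping toward WNW (azimuth ≈ 301°).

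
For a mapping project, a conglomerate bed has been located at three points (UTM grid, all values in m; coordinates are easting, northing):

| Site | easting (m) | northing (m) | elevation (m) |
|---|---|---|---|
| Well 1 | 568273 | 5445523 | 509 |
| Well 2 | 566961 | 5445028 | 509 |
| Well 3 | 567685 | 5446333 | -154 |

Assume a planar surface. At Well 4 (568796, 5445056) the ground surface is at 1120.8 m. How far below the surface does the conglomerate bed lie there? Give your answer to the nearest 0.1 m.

184.9 m

Let the plane be z = a·easting + b·northing + c.
Well 2−Well 1: −1312a − 495b = 0;  Well 3−Well 1: −588a + 810b = −663.
Solving gives a = 0.242421221, b = −0.642538670.
Then c = 509 − a·568273 − b·5445523 = 3361706.67.
At (568796, 5445056): z_contact = 137888.22 − 3498659.04 + 3361706.67 = 935.85 m.
Depth below ground = 1120.8 − 935.85 = 184.9 m.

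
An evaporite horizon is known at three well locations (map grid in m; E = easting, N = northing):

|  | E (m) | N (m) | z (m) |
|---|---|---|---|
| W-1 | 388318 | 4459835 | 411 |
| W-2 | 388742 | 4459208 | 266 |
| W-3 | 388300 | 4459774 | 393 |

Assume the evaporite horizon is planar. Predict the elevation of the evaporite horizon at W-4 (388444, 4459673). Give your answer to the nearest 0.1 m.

Let the plane be z = a·E + b·N + c.
W-2−W-1: 424a − 627b = −145;  W-3−W-1: −18a − 61b = −18.
Solving gives a = 0.065706595, b = 0.275693136.
Then c = 411 − a·388318 − b·4459835 = −1254649.95.
At (388444, 4459673): z = 25523.3 + 1229501.2 − 1254649.95 = 374.6 m.

374.6 m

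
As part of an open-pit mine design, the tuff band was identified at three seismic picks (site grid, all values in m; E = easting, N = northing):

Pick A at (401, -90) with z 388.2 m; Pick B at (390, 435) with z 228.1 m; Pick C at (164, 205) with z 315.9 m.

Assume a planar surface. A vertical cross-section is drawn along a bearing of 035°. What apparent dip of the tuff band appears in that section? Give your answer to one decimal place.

16.4°

Let the plane be z = a·E + b·N + c.
Pick B−Pick A: −11a + 525b = −160.1;  Pick C−Pick A: −237a + 295b = −72.3.
Solving gives a = −0.07651, b = −0.30656.
Unit vector along 035° is (sin 35°, cos 35°) = (0.5736, 0.8192).
Slope in that direction = a·(0.5736) + b·(0.8192) = −0.29500.
Apparent dip = arctan|0.29500| = 16.4° (true dip is 17.5°, so apparent ≤ true as expected).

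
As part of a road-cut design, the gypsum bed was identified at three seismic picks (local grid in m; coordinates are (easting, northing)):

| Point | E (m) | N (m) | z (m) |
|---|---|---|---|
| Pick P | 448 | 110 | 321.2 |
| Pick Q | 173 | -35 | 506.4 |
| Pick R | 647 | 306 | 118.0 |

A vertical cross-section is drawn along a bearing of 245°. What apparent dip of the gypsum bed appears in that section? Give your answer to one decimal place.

Two edge vectors: Pick P→Pick Q = (-275, -145, 185.2), Pick P→Pick R = (199, 196, -203.2).
Normal n = (Pick P→Pick Q) × (Pick P→Pick R) = (-6835.2, -19025.2, -25045).
So ∂z/∂E = −n_x/n_z = −0.27292 and ∂z/∂N = −n_y/n_z = −0.75964.
Unit vector along 245° is (sin 245°, cos 245°) = (-0.9063, -0.4226).
Slope in that direction = a·(-0.9063) + b·(-0.4226) = 0.56838.
Apparent dip = arctan|0.56838| = 29.6° (true dip is 38.9°, so apparent ≤ true as expected).

29.6°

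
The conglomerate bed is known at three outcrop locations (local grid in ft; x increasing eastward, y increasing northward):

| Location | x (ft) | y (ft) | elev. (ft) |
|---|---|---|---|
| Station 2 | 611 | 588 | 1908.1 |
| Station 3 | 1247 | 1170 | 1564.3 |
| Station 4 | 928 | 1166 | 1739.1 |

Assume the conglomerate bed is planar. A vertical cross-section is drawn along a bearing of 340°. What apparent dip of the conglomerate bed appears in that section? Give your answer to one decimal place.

Two edge vectors: Station 2→Station 3 = (636, 582, -343.8), Station 2→Station 4 = (317, 578, -169).
Normal n = (Station 2→Station 3) × (Station 2→Station 4) = (100358.4, -1500.6, 183114).
So ∂z/∂x = −n_x/n_z = −0.54807 and ∂z/∂y = −n_y/n_z = 0.00819.
Unit vector along 340° is (sin 340°, cos 340°) = (-0.3420, 0.9397).
Slope in that direction = a·(-0.3420) + b·(0.9397) = 0.19515.
Apparent dip = arctan|0.19515| = 11.0° (true dip is 28.7°, so apparent ≤ true as expected).

11.0°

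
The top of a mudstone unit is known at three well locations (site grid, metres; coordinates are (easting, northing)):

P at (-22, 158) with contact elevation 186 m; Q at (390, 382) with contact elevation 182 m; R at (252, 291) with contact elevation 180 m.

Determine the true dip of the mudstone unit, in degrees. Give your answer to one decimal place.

Two edge vectors: P→Q = (412, 224, -4), P→R = (274, 133, -6).
Normal n = (P→Q) × (P→R) = (-812, 1376, -6580).
So ∂z/∂E = −n_x/n_z = −0.12340 and ∂z/∂N = −n_y/n_z = 0.20912.
Gradient magnitude |∇z| = √(a² + b²) = √(0.01523 + 0.04373) = 0.24282.
True dip = arctan(0.24282) = 13.6°, dipping toward SSE (azimuth ≈ 149°).

13.6°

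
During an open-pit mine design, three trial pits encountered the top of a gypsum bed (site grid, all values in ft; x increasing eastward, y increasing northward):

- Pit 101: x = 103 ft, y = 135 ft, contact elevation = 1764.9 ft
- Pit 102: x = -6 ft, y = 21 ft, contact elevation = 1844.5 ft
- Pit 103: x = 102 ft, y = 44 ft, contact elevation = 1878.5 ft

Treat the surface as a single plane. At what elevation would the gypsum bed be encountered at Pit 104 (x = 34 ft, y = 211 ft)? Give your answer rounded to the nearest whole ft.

Two edge vectors: Pit 101→Pit 102 = (-109, -114, 79.6), Pit 101→Pit 103 = (-1, -91, 113.6).
Normal n = (Pit 101→Pit 102) × (Pit 101→Pit 103) = (-5706.8, 12302.8, 9805).
So ∂z/∂x = −n_x/n_z = 0.58203 and ∂z/∂y = −n_y/n_z = −1.25475.
Intercept c from Pit 101: 1764.9 − 59.95 + 169.39 = 1874.34.
At (34, 211): z = 19.8 − 264.8 + 1874.34 = 1629.4 ft.

1629 ft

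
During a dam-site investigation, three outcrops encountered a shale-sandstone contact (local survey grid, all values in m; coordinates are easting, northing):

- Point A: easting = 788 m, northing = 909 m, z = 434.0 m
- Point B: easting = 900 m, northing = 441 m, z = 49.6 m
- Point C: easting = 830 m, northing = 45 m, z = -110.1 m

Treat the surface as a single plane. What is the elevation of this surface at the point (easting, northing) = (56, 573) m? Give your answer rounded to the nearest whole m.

Let the plane be z = a·easting + b·northing + c.
Point B−Point A: 112a − 468b = −384.4;  Point C−Point A: 42a − 864b = −544.1.
Solving gives a = −1.00481, b = 0.58090.
Then c = 434 − a·788 − b·909 = 697.75.
At (56, 573): z = −56.3 + 332.9 + 697.75 = 974.3 m.

974 m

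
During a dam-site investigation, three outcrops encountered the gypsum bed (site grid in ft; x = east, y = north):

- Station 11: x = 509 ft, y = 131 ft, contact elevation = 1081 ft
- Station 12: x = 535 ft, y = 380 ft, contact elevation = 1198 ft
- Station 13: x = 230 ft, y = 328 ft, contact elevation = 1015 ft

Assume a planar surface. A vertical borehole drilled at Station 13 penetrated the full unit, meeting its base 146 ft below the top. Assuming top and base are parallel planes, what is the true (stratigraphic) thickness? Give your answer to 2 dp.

121.16 ft

Let the plane be z = a·x + b·y + c.
Station 12−Station 11: 26a + 249b = 117;  Station 13−Station 11: −279a + 197b = −66.
Solving gives a = 0.52931, b = 0.41461.
|∇z| = √(a²+b²) = 0.67236, so dip δ = arctan(0.67236) = 33.92°.
True thickness = vertical thickness × cos δ = 146 × cos 33.92° = 121.16 ft.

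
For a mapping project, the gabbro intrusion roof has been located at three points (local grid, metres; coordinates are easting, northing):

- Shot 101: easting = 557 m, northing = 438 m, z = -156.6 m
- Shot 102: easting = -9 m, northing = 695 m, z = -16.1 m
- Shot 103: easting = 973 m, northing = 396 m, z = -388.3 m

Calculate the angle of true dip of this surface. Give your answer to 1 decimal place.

47.4°

Two edge vectors: Shot 101→Shot 102 = (-566, 257, 140.5), Shot 101→Shot 103 = (416, -42, -231.7).
Normal n = (Shot 101→Shot 102) × (Shot 101→Shot 103) = (-53645.9, -72694.2, -83140).
So ∂z/∂easting = −n_x/n_z = −0.64525 and ∂z/∂northing = −n_y/n_z = −0.87436.
Gradient magnitude |∇z| = √(a² + b²) = √(0.41634 + 0.76450) = 1.08667.
True dip = arctan(1.08667) = 47.4°, dipping toward NE (azimuth ≈ 036°).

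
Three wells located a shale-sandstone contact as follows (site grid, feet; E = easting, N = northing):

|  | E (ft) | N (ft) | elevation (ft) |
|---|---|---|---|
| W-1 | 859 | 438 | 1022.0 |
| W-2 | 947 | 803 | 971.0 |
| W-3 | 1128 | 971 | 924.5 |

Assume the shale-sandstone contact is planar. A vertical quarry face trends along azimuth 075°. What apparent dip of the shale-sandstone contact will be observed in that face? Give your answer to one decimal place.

10.4°

Let the plane be z = a·E + b·N + c.
W-2−W-1: 88a + 365b = −51;  W-3−W-1: 269a + 533b = −97.5.
Solving gives a = −0.16389, b = −0.10021.
Unit vector along 075° is (sin 75°, cos 75°) = (0.9659, 0.2588).
Slope in that direction = a·(0.9659) + b·(0.2588) = −0.18424.
Apparent dip = arctan|0.18424| = 10.4° (true dip is 10.9°, so apparent ≤ true as expected).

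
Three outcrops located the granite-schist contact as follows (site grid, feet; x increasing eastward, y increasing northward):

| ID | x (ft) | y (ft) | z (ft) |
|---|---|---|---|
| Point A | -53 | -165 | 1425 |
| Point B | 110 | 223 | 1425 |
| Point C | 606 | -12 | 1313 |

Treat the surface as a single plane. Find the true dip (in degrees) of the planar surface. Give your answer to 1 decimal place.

Let the plane be z = a·x + b·y + c.
Point B−Point A: 163a + 388b = 0;  Point C−Point A: 659a + 153b = −112.
Solving gives a = −0.18832, b = 0.07911.
Gradient magnitude |∇z| = √(a² + b²) = √(0.03547 + 0.00626) = 0.20427.
True dip = arctan(0.20427) = 11.5°, dipping toward ESE (azimuth ≈ 113°).

11.5°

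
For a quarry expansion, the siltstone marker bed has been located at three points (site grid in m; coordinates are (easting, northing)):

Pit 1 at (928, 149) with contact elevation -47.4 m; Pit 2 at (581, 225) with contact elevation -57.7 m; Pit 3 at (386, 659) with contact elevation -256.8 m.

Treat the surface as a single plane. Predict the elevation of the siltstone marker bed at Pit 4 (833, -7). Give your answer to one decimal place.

37.1 m

Let the plane be z = a·E + b·N + c.
Pit 2−Pit 1: −347a + 76b = −10.3;  Pit 3−Pit 1: −542a + 510b = −209.4.
Solving gives a = −0.07852, b = −0.49404.
Then c = -47.4 − a·928 − b·149 = 99.08.
At (833, -7): z = −65.4 + 3.5 + 99.08 = 37.1 m.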